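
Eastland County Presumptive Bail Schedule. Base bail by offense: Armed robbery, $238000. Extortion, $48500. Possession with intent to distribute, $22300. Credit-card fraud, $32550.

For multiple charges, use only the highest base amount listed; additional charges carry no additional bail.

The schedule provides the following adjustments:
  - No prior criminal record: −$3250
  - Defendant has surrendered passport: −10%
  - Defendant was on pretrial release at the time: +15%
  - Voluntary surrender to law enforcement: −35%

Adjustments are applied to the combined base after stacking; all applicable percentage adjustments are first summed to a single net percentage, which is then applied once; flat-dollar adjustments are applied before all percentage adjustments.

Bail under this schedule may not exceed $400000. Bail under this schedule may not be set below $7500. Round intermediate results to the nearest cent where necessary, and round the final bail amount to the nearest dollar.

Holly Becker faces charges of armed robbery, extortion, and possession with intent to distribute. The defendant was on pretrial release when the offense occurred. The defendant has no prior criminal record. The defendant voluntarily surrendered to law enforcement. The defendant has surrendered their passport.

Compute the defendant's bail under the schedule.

Base amounts from the schedule: armed robbery $238000; extortion $48500; possession with intent to distribute $22300.
Stacking rule: use the highest base only. Highest is armed robbery at $238000. Combined base = $238000.
No prior criminal record (−$3250 flat): $238000 − $3250 = $234750.
Net percentage adjustment: −10% +15% −35% = −30%. $234750 × 0.7 = $164325.
$164325 is within the $400000 maximum.
$164325 is at or above the $7500 minimum.

$164325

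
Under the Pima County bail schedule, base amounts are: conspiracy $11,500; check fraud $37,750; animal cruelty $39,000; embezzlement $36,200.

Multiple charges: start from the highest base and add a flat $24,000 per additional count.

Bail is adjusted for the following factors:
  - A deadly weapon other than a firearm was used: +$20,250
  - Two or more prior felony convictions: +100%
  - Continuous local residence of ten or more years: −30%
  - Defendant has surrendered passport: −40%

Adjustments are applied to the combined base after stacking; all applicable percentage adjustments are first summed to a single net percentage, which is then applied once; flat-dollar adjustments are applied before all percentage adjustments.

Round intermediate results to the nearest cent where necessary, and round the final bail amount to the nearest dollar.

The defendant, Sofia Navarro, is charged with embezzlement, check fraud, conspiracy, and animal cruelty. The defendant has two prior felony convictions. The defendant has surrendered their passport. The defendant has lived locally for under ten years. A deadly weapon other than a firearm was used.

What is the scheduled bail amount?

$210,000

Base amounts from the schedule: embezzlement $36,200; check fraud $37,750; conspiracy $11,500; animal cruelty $39,000.
Stacking rule: highest base plus $24,000 per additional charge. Highest is animal cruelty at $39,000; 3 additional charges → +$72,000. Combined base = $111,000.
A deadly weapon other than a firearm was used (+$20,250 flat): $111,000 + $20,250 = $131,250.
Net percentage adjustment: +100% −40% = +60%. $131,250 × 1.6 = $210,000.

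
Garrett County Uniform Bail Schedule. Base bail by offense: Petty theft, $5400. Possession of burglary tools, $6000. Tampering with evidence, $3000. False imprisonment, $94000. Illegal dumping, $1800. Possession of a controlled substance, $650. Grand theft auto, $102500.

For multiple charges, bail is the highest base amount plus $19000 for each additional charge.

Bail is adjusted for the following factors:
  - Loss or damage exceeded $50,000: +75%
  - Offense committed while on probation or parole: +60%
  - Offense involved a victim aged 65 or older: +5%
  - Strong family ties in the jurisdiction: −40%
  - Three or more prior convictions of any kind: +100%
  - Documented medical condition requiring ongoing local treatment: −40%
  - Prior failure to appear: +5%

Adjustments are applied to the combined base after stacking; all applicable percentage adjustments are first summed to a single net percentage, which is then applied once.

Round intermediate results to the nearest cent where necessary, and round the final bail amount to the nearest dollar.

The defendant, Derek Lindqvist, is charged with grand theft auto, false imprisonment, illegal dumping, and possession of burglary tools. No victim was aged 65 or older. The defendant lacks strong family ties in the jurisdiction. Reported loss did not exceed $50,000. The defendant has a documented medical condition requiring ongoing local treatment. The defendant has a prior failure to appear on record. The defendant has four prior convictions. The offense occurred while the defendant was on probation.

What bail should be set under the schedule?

$358875

Base amounts from the schedule: grand theft auto $102500; false imprisonment $94000; illegal dumping $1800; possession of burglary tools $6000.
Stacking rule: highest base plus $19000 per additional charge. Highest is grand theft auto at $102500; 3 additional charges → +$57000. Combined base = $159500.
Net percentage adjustment: +60% +100% −40% +5% = +125%. $159500 × 2.25 = $358875.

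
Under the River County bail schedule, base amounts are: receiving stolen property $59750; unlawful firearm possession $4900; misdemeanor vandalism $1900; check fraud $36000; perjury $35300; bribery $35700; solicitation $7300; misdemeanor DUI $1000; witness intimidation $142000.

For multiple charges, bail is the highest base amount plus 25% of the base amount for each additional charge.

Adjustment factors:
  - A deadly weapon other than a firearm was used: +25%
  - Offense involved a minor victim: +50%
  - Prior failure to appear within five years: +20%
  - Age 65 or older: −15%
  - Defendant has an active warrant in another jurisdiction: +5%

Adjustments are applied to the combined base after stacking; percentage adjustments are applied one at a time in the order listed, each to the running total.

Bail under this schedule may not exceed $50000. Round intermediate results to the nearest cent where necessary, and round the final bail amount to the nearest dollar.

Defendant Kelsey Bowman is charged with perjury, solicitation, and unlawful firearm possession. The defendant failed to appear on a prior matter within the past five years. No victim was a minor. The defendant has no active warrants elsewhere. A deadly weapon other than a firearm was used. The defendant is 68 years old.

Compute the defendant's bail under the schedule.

Base amounts from the schedule: perjury $35300; solicitation $7300; unlawful firearm possession $4900.
Stacking rule: highest base plus 25% of each additional charge. Highest is perjury at $35300. Additional: $7300 × 25% = $1825; $4900 × 25% = $1225. Combined base = $35300 + $3050 = $38350.
A deadly weapon other than a firearm was used (+25%): $38350 × 1.25 = $47937.50.
Prior failure to appear within five years (+20%): $47937.50 × 1.2 = $57525.
Age 65 or older (−15%): $57525 × 0.85 = $48896.25.
$48896.25 is within the $50000 maximum.
Rounded to the nearest dollar: $48896.

$48896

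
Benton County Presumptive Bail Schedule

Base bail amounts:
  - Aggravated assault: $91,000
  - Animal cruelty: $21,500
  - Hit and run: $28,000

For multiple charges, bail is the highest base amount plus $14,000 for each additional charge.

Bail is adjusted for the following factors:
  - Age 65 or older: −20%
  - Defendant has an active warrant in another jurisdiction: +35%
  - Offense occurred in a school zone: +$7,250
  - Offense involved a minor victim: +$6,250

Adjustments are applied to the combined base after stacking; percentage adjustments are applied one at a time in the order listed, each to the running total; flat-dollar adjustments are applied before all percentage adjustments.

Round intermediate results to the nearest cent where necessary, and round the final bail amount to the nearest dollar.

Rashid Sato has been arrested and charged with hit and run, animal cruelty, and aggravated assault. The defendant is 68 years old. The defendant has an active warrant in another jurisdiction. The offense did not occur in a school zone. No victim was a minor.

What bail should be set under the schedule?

$128,520

Base amounts from the schedule: hit and run $28,000; animal cruelty $21,500; aggravated assault $91,000.
Stacking rule: highest base plus $14,000 per additional charge. Highest is aggravated assault at $91,000; 2 additional charges → +$28,000. Combined base = $119,000.
Age 65 or older (−20%): $119,000 × 0.8 = $95,200.
Defendant has an active warrant in another jurisdiction (+35%): $95,200 × 1.35 = $128,520.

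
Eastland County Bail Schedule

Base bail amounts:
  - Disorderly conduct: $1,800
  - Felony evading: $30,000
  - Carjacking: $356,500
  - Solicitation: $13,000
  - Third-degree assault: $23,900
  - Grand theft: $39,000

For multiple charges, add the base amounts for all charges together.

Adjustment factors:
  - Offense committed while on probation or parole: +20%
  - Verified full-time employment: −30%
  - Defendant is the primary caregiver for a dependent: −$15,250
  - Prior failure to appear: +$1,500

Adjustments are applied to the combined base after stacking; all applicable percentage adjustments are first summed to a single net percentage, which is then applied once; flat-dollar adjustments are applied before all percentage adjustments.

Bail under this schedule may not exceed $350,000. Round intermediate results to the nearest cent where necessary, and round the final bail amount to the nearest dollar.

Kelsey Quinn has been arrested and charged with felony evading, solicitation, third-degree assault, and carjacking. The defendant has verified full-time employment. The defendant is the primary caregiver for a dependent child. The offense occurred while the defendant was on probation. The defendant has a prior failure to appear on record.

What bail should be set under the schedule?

$350,000

Base amounts from the schedule: felony evading $30,000; solicitation $13,000; third-degree assault $23,900; carjacking $356,500.
Stacking rule: sum of all bases. $30,000 + $13,000 + $23,900 + $356,500 = $423,400.
Defendant is the primary caregiver for a dependent (−$15,250 flat): $423,400 − $15,250 = $408,150.
Prior failure to appear (+$1,500 flat): $408,150 + $1,500 = $409,650.
Net percentage adjustment: +20% −30% = −10%. $409,650 × 0.9 = $368,685.
Result $368,685 exceeds the maximum of $350,000; bail is capped at $350,000.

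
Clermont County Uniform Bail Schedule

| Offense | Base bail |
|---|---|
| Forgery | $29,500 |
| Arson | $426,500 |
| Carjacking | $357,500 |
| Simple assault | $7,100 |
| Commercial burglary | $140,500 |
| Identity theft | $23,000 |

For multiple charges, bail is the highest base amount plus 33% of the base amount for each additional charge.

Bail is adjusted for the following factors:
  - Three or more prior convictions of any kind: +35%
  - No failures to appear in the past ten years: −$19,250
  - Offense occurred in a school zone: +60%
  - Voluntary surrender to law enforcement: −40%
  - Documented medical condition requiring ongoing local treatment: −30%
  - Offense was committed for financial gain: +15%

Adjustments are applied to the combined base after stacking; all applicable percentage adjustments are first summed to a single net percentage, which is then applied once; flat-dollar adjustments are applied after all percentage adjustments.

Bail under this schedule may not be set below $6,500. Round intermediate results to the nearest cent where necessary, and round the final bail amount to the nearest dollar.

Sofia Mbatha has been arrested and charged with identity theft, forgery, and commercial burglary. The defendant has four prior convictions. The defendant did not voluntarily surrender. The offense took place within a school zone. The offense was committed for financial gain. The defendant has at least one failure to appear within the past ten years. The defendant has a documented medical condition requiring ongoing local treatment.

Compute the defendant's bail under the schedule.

Base amounts from the schedule: identity theft $23,000; forgery $29,500; commercial burglary $140,500.
Stacking rule: highest base plus 33% of each additional charge. Highest is commercial burglary at $140,500. Additional: $23,000 × 33% = $7,590; $29,500 × 33% = $9,735. Combined base = $140,500 + $17,325 = $157,825.
Net percentage adjustment: +35% +60% −30% +15% = +80%. $157,825 × 1.8 = $284,085.
$284,085 is at or above the $6,500 minimum.

$284,085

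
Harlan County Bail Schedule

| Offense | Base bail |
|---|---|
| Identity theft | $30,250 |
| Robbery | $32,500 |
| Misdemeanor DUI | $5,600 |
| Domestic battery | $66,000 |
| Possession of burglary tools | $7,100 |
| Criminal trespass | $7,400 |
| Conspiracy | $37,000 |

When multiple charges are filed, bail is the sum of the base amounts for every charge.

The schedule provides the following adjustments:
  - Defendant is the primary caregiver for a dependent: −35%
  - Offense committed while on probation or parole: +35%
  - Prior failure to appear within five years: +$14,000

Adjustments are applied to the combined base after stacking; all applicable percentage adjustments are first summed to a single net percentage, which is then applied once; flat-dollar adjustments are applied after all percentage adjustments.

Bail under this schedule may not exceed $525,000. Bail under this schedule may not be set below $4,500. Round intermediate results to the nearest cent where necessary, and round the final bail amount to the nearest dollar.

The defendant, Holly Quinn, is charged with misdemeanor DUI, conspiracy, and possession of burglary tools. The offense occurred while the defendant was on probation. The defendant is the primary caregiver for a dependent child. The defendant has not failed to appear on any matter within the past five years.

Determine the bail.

Base amounts from the schedule: misdemeanor DUI $5,600; conspiracy $37,000; possession of burglary tools $7,100.
Stacking rule: sum of all bases. $5,600 + $37,000 + $7,100 = $49,700.
Net percentage adjustment: −35% +35% = +0%. $49,700 × 1 = $49,700.
$49,700 is within the $525,000 maximum.
$49,700 is at or above the $4,500 minimum.

$49,700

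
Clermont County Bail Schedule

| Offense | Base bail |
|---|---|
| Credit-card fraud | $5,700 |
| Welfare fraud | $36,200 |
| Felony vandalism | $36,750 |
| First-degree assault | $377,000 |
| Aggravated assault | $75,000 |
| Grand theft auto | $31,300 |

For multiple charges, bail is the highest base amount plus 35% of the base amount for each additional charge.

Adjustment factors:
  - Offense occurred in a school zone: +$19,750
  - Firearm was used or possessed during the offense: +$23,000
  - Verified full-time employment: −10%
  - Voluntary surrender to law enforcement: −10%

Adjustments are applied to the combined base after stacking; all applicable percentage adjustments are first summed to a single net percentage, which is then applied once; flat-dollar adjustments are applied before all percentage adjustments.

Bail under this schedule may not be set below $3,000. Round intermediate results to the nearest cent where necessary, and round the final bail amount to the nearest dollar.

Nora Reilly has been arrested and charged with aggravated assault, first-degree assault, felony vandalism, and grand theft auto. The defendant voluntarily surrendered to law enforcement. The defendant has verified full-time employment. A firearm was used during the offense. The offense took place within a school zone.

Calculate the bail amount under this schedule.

$375,854

Base amounts from the schedule: aggravated assault $75,000; first-degree assault $377,000; felony vandalism $36,750; grand theft auto $31,300.
Stacking rule: highest base plus 35% of each additional charge. Highest is first-degree assault at $377,000. Additional: $75,000 × 35% = $26,250; $36,750 × 35% = $12,862.50; $31,300 × 35% = $10,955. Combined base = $377,000 + $50,067.50 = $427,067.50.
Offense occurred in a school zone (+$19,750 flat): $427,067.50 + $19,750 = $446,817.50.
Firearm was used or possessed during the offense (+$23,000 flat): $446,817.50 + $23,000 = $469,817.50.
Net percentage adjustment: −10% −10% = −20%. $469,817.50 × 0.8 = $375,854.
$375,854 is at or above the $3,000 minimum.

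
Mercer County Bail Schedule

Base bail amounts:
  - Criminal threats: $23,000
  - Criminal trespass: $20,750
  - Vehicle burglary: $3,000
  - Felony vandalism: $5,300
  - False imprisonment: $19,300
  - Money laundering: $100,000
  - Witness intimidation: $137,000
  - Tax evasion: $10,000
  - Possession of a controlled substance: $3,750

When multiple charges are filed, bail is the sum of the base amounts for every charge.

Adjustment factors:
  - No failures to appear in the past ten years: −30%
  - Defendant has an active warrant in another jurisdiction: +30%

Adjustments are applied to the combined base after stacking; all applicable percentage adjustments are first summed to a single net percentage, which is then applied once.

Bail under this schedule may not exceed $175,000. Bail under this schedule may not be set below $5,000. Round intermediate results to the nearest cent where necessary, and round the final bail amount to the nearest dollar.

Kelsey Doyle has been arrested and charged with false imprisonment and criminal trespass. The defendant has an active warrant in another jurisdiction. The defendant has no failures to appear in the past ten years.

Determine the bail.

$40,050

Base amounts from the schedule: false imprisonment $19,300; criminal trespass $20,750.
Stacking rule: sum of all bases. $19,300 + $20,750 = $40,050.
Net percentage adjustment: −30% +30% = +0%. $40,050 × 1 = $40,050.
$40,050 is within the $175,000 maximum.
$40,050 is at or above the $5,000 minimum.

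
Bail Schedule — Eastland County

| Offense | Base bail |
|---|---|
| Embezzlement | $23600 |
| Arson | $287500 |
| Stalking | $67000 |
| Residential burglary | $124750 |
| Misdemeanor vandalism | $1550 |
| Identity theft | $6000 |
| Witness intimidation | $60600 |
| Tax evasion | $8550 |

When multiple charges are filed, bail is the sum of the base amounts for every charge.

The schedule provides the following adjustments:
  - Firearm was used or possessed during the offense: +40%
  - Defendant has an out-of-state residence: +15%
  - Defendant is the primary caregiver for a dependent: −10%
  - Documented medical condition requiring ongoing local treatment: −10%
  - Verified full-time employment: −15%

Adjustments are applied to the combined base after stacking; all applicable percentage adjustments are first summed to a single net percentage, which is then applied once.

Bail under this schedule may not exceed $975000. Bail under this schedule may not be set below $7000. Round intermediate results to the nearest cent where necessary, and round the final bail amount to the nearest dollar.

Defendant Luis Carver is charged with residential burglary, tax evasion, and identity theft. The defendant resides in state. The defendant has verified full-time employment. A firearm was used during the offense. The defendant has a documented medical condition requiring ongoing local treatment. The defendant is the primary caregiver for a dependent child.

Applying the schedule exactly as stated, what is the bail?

Base amounts from the schedule: residential burglary $124750; tax evasion $8550; identity theft $6000.
Stacking rule: sum of all bases. $124750 + $8550 + $6000 = $139300.
Net percentage adjustment: +40% −10% −10% −15% = +5%. $139300 × 1.05 = $146265.
$146265 is within the $975000 maximum.
$146265 is at or above the $7000 minimum.

$146265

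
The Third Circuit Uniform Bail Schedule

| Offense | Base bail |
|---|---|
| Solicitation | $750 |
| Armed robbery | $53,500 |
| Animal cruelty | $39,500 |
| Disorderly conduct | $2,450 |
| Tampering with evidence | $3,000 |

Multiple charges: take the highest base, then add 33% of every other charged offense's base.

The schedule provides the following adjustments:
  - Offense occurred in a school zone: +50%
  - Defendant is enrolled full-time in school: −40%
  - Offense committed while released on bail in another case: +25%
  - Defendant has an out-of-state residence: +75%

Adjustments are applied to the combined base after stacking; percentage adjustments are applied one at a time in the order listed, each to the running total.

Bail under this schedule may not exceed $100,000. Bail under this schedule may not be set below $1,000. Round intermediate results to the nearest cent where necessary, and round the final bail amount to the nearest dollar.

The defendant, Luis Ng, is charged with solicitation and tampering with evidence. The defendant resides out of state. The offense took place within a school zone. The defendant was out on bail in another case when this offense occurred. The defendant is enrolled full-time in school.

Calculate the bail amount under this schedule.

Base amounts from the schedule: solicitation $750; tampering with evidence $3,000.
Stacking rule: highest base plus 33% of each additional charge. Highest is tampering with evidence at $3,000. Additional: $750 × 33% = $247.50. Combined base = $3,000 + $247.50 = $3,247.50.
Offense occurred in a school zone (+50%): $3,247.50 × 1.5 = $4,871.25.
Defendant is enrolled full-time in school (−40%): $4,871.25 × 0.6 = $2,922.75.
Offense committed while released on bail in another case (+25%): $2,922.75 × 1.25 = $3,653.44.
Defendant has an out-of-state residence (+75%): $3,653.44 × 1.75 = $6,393.52.
$6,393.52 is within the $100,000 maximum.
$6,393.52 is at or above the $1,000 minimum.
Rounded to the nearest dollar: $6,394.

$6,394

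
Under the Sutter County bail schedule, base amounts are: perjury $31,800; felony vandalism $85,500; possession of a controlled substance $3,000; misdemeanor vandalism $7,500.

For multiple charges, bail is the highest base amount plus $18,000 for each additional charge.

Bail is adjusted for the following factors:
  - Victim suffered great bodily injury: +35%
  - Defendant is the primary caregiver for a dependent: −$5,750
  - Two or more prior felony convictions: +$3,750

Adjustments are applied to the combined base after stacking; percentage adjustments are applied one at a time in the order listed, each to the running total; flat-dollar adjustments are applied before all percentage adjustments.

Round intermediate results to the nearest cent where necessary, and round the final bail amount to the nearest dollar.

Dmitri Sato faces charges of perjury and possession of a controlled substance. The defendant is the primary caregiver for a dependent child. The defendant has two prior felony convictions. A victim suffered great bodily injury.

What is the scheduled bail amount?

$64,530

Base amounts from the schedule: perjury $31,800; possession of a controlled substance $3,000.
Stacking rule: highest base plus $18,000 per additional charge. Highest is perjury at $31,800; 1 additional charge → +$18,000. Combined base = $49,800.
Defendant is the primary caregiver for a dependent (−$5,750 flat): $49,800 − $5,750 = $44,050.
Two or more prior felony convictions (+$3,750 flat): $44,050 + $3,750 = $47,800.
Victim suffered great bodily injury (+35%): $47,800 × 1.35 = $64,530.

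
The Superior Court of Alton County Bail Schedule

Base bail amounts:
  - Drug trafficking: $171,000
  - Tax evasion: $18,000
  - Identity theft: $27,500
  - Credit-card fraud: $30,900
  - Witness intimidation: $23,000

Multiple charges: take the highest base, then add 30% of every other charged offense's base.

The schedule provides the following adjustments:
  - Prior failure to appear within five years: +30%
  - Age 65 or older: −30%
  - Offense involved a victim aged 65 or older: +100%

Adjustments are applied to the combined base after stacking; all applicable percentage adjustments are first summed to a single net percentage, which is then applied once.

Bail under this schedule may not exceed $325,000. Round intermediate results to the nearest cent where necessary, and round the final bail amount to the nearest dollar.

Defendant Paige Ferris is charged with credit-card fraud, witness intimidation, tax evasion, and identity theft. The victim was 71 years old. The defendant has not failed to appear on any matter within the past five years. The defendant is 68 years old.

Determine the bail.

Base amounts from the schedule: credit-card fraud $30,900; witness intimidation $23,000; tax evasion $18,000; identity theft $27,500.
Stacking rule: highest base plus 30% of each additional charge. Highest is credit-card fraud at $30,900. Additional: $23,000 × 30% = $6,900; $18,000 × 30% = $5,400; $27,500 × 30% = $8,250. Combined base = $30,900 + $20,550 = $51,450.
Net percentage adjustment: −30% +100% = +70%. $51,450 × 1.7 = $87,465.
$87,465 is within the $325,000 maximum.

$87,465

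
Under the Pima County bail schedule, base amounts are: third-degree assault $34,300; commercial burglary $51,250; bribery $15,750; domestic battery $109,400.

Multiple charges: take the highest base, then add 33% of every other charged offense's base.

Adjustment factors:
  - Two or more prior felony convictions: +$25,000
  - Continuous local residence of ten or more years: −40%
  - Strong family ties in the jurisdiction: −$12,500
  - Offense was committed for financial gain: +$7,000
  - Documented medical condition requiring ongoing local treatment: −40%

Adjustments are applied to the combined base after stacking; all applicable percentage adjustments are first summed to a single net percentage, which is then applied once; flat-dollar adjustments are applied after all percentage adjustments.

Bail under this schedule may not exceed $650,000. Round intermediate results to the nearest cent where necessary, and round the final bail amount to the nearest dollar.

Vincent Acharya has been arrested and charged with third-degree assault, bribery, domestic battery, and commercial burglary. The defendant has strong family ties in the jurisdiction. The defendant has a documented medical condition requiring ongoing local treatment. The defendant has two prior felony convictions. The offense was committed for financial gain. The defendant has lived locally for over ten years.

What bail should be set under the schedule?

$48,066

Base amounts from the schedule: third-degree assault $34,300; bribery $15,750; domestic battery $109,400; commercial burglary $51,250.
Stacking rule: highest base plus 33% of each additional charge. Highest is domestic battery at $109,400. Additional: $34,300 × 33% = $11,319; $15,750 × 33% = $5,197.50; $51,250 × 33% = $16,912.50. Combined base = $109,400 + $33,429 = $142,829.
Net percentage adjustment: −40% −40% = −80%. $142,829 × 0.2 = $28,565.80.
Two or more prior felony convictions (+$25,000 flat): $28,565.80 + $25,000 = $53,565.80.
Strong family ties in the jurisdiction (−$12,500 flat): $53,565.80 − $12,500 = $41,065.80.
Offense was committed for financial gain (+$7,000 flat): $41,065.80 + $7,000 = $48,065.80.
$48,065.80 is within the $650,000 maximum.
Rounded to the nearest dollar: $48,066.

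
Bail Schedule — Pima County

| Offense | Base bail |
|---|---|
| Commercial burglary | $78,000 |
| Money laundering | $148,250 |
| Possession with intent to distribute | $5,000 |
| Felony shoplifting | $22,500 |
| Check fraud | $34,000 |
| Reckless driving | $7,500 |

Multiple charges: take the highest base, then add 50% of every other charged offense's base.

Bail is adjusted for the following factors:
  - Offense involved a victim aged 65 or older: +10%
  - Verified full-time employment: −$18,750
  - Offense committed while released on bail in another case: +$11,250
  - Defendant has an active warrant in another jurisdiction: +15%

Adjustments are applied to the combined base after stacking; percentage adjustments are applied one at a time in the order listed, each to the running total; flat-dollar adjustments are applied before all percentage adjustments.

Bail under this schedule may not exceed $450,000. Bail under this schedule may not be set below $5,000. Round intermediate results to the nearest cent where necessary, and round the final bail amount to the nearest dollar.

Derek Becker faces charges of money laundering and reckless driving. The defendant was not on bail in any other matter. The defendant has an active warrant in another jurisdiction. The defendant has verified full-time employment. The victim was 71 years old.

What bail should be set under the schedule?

Base amounts from the schedule: money laundering $148,250; reckless driving $7,500.
Stacking rule: highest base plus 50% of each additional charge. Highest is money laundering at $148,250. Additional: $7,500 × 50% = $3,750. Combined base = $148,250 + $3,750 = $152,000.
Verified full-time employment (−$18,750 flat): $152,000 − $18,750 = $133,250.
Offense involved a victim aged 65 or older (+10%): $133,250 × 1.1 = $146,575.
Defendant has an active warrant in another jurisdiction (+15%): $146,575 × 1.15 = $168,561.25.
$168,561.25 is within the $450,000 maximum.
$168,561.25 is at or above the $5,000 minimum.
Rounded to the nearest dollar: $168,561.

$168,561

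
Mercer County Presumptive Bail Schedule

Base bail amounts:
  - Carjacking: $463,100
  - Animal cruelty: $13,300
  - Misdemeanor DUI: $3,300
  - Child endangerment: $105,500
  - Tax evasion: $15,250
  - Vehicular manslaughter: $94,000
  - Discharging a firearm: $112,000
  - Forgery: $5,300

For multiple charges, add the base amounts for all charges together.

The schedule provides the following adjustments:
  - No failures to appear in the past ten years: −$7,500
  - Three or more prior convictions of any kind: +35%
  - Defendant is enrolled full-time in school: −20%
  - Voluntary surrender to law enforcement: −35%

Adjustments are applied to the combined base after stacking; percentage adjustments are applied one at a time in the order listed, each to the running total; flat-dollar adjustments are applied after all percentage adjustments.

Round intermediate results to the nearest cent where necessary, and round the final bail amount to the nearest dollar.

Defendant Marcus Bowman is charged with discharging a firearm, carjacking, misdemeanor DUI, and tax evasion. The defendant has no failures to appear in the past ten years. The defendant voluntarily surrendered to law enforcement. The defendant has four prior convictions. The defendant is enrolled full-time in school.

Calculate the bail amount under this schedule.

Base amounts from the schedule: discharging a firearm $112,000; carjacking $463,100; misdemeanor DUI $3,300; tax evasion $15,250.
Stacking rule: sum of all bases. $112,000 + $463,100 + $3,300 + $15,250 = $593,650.
Three or more prior convictions of any kind (+35%): $593,650 × 1.35 = $801,427.50.
Defendant is enrolled full-time in school (−20%): $801,427.50 × 0.8 = $641,142.
Voluntary surrender to law enforcement (−35%): $641,142 × 0.65 = $416,742.30.
No failures to appear in the past ten years (−$7,500 flat): $416,742.30 − $7,500 = $409,242.30.
Rounded to the nearest dollar: $409,242.

$409,242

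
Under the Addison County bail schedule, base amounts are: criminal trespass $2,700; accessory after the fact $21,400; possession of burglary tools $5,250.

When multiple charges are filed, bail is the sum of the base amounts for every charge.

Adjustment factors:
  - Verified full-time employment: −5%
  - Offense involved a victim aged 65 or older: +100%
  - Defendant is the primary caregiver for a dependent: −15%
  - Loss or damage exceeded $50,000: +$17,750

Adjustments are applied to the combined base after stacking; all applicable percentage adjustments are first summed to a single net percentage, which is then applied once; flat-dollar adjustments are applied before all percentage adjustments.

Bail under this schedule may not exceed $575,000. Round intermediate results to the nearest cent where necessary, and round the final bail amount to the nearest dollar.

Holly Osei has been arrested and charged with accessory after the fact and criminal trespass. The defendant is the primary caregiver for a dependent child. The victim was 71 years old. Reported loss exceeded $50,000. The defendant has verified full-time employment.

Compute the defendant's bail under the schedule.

$75,330

Base amounts from the schedule: accessory after the fact $21,400; criminal trespass $2,700.
Stacking rule: sum of all bases. $21,400 + $2,700 = $24,100.
Loss or damage exceeded $50,000 (+$17,750 flat): $24,100 + $17,750 = $41,850.
Net percentage adjustment: −5% +100% −15% = +80%. $41,850 × 1.8 = $75,330.
$75,330 is within the $575,000 maximum.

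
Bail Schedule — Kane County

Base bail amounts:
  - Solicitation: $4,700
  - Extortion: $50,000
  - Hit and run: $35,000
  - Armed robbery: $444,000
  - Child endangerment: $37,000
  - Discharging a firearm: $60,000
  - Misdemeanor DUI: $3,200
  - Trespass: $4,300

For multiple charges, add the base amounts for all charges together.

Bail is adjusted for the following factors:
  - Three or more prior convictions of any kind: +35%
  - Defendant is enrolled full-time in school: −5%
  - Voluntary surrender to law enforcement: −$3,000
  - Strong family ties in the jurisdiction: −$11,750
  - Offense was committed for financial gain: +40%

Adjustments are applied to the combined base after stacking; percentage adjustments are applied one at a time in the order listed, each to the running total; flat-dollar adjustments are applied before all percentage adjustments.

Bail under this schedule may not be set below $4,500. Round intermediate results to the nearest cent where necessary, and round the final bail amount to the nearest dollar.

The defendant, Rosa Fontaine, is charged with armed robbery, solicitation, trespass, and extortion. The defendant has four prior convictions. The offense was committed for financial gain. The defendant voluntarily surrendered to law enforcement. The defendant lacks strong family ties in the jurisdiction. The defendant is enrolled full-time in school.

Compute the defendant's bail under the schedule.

$897,750

Base amounts from the schedule: armed robbery $444,000; solicitation $4,700; trespass $4,300; extortion $50,000.
Stacking rule: sum of all bases. $444,000 + $4,700 + $4,300 + $50,000 = $503,000.
Voluntary surrender to law enforcement (−$3,000 flat): $503,000 − $3,000 = $500,000.
Three or more prior convictions of any kind (+35%): $500,000 × 1.35 = $675,000.
Defendant is enrolled full-time in school (−5%): $675,000 × 0.95 = $641,250.
Offense was committed for financial gain (+40%): $641,250 × 1.4 = $897,750.
$897,750 is at or above the $4,500 minimum.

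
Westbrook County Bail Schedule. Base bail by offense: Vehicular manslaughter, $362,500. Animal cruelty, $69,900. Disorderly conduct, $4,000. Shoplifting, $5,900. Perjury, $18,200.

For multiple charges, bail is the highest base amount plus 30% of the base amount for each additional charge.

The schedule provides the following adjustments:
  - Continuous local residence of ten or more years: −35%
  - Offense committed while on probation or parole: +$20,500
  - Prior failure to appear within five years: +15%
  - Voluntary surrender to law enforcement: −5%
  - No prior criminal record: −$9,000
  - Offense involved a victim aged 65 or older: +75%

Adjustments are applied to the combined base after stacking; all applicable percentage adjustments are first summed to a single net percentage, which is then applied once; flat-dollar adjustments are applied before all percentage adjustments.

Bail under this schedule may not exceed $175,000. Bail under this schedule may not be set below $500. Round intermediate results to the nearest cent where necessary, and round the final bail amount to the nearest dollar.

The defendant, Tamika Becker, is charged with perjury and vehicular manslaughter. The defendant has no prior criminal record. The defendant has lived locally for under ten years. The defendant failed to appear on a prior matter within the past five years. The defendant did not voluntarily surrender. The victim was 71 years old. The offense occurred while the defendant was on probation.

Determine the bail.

Base amounts from the schedule: perjury $18,200; vehicular manslaughter $362,500.
Stacking rule: highest base plus 30% of each additional charge. Highest is vehicular manslaughter at $362,500. Additional: $18,200 × 30% = $5,460. Combined base = $362,500 + $5,460 = $367,960.
Offense committed while on probation or parole (+$20,500 flat): $367,960 + $20,500 = $388,460.
No prior criminal record (−$9,000 flat): $388,460 − $9,000 = $379,460.
Net percentage adjustment: +15% +75% = +90%. $379,460 × 1.9 = $720,974.
Result $720,974 exceeds the maximum of $175,000; bail is capped at $175,000.
$175,000 is at or above the $500 minimum.

$175,000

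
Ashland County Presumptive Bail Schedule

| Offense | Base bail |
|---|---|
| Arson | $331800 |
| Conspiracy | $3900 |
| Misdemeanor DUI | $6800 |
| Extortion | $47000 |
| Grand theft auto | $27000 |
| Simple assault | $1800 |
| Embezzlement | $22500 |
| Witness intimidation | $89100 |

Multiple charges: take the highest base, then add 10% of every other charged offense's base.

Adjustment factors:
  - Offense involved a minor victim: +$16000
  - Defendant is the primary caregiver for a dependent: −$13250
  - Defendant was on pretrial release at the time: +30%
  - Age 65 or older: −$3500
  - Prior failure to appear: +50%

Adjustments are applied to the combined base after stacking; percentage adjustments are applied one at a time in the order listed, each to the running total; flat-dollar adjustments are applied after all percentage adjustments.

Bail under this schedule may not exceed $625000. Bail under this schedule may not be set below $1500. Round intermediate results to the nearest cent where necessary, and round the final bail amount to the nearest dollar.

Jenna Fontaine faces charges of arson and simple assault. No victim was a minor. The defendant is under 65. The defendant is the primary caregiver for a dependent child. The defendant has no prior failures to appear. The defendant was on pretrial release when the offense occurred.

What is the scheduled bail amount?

$418324

Base amounts from the schedule: arson $331800; simple assault $1800.
Stacking rule: highest base plus 10% of each additional charge. Highest is arson at $331800. Additional: $1800 × 10% = $180. Combined base = $331800 + $180 = $331980.
Defendant was on pretrial release at the time (+30%): $331980 × 1.3 = $431574.
Defendant is the primary caregiver for a dependent (−$13250 flat): $431574 − $13250 = $418324.
$418324 is within the $625000 maximum.
$418324 is at or above the $1500 minimum.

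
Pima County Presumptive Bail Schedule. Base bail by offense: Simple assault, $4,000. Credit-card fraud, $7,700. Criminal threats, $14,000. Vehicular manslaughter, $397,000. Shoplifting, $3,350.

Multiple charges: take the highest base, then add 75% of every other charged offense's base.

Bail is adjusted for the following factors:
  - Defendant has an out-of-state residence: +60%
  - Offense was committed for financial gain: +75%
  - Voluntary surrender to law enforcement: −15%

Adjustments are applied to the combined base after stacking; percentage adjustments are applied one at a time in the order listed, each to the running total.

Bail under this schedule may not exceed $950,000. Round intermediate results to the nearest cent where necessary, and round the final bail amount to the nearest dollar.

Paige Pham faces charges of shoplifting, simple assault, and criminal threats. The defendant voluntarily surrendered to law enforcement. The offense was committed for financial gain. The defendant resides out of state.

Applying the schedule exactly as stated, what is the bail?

$46,440

Base amounts from the schedule: shoplifting $3,350; simple assault $4,000; criminal threats $14,000.
Stacking rule: highest base plus 75% of each additional charge. Highest is criminal threats at $14,000. Additional: $3,350 × 75% = $2,512.50; $4,000 × 75% = $3,000. Combined base = $14,000 + $5,512.50 = $19,512.50.
Defendant has an out-of-state residence (+60%): $19,512.50 × 1.6 = $31,220.
Offense was committed for financial gain (+75%): $31,220 × 1.75 = $54,635.
Voluntary surrender to law enforcement (−15%): $54,635 × 0.85 = $46,439.75.
$46,439.75 is within the $950,000 maximum.
Rounded to the nearest dollar: $46,440.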